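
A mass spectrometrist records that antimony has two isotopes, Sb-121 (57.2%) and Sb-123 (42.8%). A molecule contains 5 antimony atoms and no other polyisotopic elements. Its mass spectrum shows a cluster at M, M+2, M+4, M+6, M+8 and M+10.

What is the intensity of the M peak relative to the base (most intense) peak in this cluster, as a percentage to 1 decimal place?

17.9%

Term probabilities: M 0.0612, M+2 0.2291, M+4 0.3428, M+6 0.2565, M+8 0.0960, M+10 0.0144. Base peak = M+4.
P(M+4) = C(5,2) × 0.572^3 × 0.428^2 = 10 × 0.18714925 × 0.183184 = 0.342827 (base)
P(M) = C(5,0) × 0.572^5 × 0.428^0 = 1 × 0.06123224 × 1.0000 = 0.061232
Relative intensity = 0.061232 / 0.342827 × 100 = 17.9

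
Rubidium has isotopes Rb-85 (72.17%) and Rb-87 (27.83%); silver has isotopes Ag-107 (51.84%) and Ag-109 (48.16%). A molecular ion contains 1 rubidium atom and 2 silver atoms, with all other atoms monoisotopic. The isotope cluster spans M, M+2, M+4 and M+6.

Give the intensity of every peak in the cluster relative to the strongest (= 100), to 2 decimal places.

44.57 : 100.00 : 70.40 : 14.83

Rubidium pattern (n=1): 0.7217 : 0.2783
Silver pattern (n=2): 0.26873856 : 0.49932288 : 0.23193856
Convolve the two distributions (both contribute in 2-u steps):
  M: 0.7217×0.26873856 = 0.193949
  M+2: 0.7217×0.49932288 + 0.2783×0.26873856 = 0.435151
  M+4: 0.7217×0.23193856 + 0.2783×0.49932288 = 0.306352
  M+6: 0.2783×0.23193856 = 0.064549
Scale to base peak (0.435151) = 100: 44.57 : 100.00 : 70.40 : 14.83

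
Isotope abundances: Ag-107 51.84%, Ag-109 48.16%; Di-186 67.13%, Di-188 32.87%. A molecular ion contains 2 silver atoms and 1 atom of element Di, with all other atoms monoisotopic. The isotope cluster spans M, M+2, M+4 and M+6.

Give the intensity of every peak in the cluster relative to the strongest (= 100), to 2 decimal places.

Silver pattern (n=2): 0.26873856 : 0.49932288 : 0.23193856
Element Di pattern (n=1): 0.6713 : 0.3287
Convolve the two distributions (both contribute in 2-u steps):
  M: 0.26873856×0.6713 = 0.180404
  M+2: 0.26873856×0.3287 + 0.49932288×0.6713 = 0.423530
  M+4: 0.49932288×0.3287 + 0.23193856×0.6713 = 0.319828
  M+6: 0.23193856×0.3287 = 0.076238
Scale to base peak (0.423530) = 100: 42.60 : 100.00 : 75.51 : 18.00

42.60 : 100.00 : 75.51 : 18.00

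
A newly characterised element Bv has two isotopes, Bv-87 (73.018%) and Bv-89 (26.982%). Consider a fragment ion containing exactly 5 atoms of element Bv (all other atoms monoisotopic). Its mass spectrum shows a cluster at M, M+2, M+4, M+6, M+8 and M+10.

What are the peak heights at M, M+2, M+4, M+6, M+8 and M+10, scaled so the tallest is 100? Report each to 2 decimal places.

54.12 : 100.00 : 73.91 : 27.31 : 5.05 : 0.37

Each Bv atom is independently Bv-87 (p = 0.73018) or Bv-89 (q = 0.26982); the cluster is the binomial expansion (p + q)^5.
P(M) = 0.73018^5 = 0.207563
P(M+2) = 5 × 0.73018^4 × 0.26982^1 = 0.383499
P(M+4) = 10 × 0.73018^3 × 0.26982^2 = 0.283425
P(M+6) = 10 × 0.73018^2 × 0.26982^3 = 0.104733
P(M+8) = 5 × 0.73018^1 × 0.26982^4 = 0.019351
P(M+10) = 0.26982^5 = 0.001430
The M+2 peak is largest (0.383499); scaling to 100 gives 54.12 : 100.00 : 73.91 : 27.31 : 5.05 : 0.37.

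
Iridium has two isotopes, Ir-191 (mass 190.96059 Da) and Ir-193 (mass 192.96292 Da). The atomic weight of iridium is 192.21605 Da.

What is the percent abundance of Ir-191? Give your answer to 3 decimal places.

Writing the weighted mean with unknown fraction x of Ir-191:
190.96059·x + 192.96292·(1 − x) = 192.21605
(190.96059 − 192.96292)·x = 192.21605 − 192.96292
x = -0.74687 / -2.00233 = 0.37300 → 37.300% Ir-191, 62.700% Ir-193.

37.300%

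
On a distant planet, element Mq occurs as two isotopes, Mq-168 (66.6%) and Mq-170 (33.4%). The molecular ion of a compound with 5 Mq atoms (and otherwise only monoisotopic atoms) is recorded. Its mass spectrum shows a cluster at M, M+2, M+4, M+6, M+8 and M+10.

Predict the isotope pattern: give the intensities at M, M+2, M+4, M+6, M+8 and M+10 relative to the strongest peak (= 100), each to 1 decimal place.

39.8 : 99.7 : 100.0 : 50.2 : 12.6 : 1.3

Expanding (0.666 + 0.334)^5:
P(M) = 0.666^5 = 0.131030
P(M+2) = 5 × 0.666^4 × 0.334^1 = 0.328559
P(M+4) = 10 × 0.666^3 × 0.334^2 = 0.329546
P(M+6) = 10 × 0.666^2 × 0.334^3 = 0.165268
P(M+8) = 5 × 0.666^1 × 0.334^4 = 0.041441
P(M+10) = 0.334^5 = 0.004157
The M+4 peak is largest (0.329546); scaling to 100 gives 39.8 : 99.7 : 100.0 : 50.2 : 12.6 : 1.3.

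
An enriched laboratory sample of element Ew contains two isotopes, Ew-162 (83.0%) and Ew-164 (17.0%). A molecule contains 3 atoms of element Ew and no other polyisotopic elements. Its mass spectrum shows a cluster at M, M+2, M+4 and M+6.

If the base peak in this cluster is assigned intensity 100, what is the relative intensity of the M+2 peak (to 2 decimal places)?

61.45

Binomial terms of (0.830 + 0.170)^3: M 0.5718, M+2 0.3513, M+4 0.0720, M+6 0.0049 → M is the base peak.
P(M) = C(3,0) × 0.830^3 × 0.170^0 = 1 × 0.571787 × 1.0000 = 0.571787 (base)
P(M+2) = C(3,1) × 0.830^2 × 0.170^1 = 3 × 0.6889 × 0.1700 = 0.351339
Relative intensity = 0.351339 / 0.571787 × 100 = 61.45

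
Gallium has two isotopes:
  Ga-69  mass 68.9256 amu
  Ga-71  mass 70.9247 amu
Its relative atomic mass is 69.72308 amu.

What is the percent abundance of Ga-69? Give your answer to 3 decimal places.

Writing the weighted mean with unknown fraction x of Ga-69:
68.9256·x + 70.9247·(1 − x) = 69.72308
(68.9256 − 70.9247)·x = 69.72308 − 70.9247
x = -1.20162 / -1.9991 = 0.60108 → 60.108% Ga-69, 39.892% Ga-71.

60.108%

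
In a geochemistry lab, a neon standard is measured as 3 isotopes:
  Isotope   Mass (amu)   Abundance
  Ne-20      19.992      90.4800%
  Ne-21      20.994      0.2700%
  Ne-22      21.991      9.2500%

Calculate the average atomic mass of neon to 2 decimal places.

Average mass = Σ (abundance × isotope mass) = 0.904800 × 19.992 + 0.002700 × 20.994 + 0.092500 × 21.991
= 18.0888 + 0.0567 + 2.0342 = 20.1797 amu

20.18 amu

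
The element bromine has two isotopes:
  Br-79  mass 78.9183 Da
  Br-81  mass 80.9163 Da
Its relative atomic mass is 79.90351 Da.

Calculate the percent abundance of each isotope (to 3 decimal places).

Br-79: 50.690%, Br-81: 49.310%

With x = fraction of Br-79 (so Br-81 is 1 − x):
78.9183·x + 80.9163·(1 − x) = 79.90351
(78.9183 − 80.9163)·x = 79.90351 − 80.9163
x = -1.01279 / -1.9980 = 0.50690 → 50.690% Br-79, 49.310% Br-81.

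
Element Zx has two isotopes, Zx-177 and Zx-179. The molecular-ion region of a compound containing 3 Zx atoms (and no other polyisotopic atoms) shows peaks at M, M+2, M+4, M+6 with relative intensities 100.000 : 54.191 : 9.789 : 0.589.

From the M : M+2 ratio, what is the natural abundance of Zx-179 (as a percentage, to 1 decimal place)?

15.3%

Let p = fractional abundance of Zx-177. I(M+2)/I(M) = [C(3,1)·p^2·(1−p)] / p^3 = 3·(1−p)/p = 54.191/100.000 = 0.5419
(1−p)/p = 0.5419/3 = 0.1806  ⇒  p = 1/(1 + 0.1806) = 0.8470
Zx-177: 84.7%, Zx-179: 15.3%.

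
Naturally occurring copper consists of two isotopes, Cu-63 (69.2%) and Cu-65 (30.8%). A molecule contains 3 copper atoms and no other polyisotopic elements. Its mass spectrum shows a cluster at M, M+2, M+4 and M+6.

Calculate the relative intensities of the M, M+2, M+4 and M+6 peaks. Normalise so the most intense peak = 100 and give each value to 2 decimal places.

74.89 : 100.00 : 44.51 : 6.60

Each Cu atom is independently Cu-63 (p = 0.692) or Cu-65 (q = 0.308); the cluster is the binomial expansion (p + q)^3.
P(M) = 0.692^3 = 0.331374
P(M+2) = 3 × 0.692^2 × 0.308^1 = 0.442470
P(M+4) = 3 × 0.692^1 × 0.308^2 = 0.196938
P(M+6) = 0.308^3 = 0.029218
The M+2 peak is largest (0.442470); scaling to 100 gives 74.89 : 100.00 : 44.51 : 6.60.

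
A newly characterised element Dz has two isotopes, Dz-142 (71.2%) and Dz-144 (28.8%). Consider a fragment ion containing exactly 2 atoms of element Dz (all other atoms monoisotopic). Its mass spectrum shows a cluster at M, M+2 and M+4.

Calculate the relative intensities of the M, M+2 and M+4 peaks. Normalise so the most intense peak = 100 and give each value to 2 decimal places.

Expanding (0.712 + 0.288)^2:
P(M) = 0.712^2 = 0.506944
P(M+2) = 2 × 0.712^1 × 0.288^1 = 0.410112
P(M+4) = 0.288^2 = 0.082944
The M peak is largest (0.506944); scaling to 100 gives 100.00 : 80.90 : 16.36.

100.00 : 80.90 : 16.36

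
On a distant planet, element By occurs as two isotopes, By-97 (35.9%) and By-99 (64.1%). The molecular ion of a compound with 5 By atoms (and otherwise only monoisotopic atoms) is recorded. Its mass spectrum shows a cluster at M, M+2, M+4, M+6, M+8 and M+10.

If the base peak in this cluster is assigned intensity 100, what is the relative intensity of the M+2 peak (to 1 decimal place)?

(0.359 + 0.641)^5 gives M 0.0060, M+2 0.0532, M+4 0.1901, M+6 0.3394, M+8 0.3030, M+10 0.1082; the largest is M+6.
P(M+6) = C(5,3) × 0.359^2 × 0.641^3 = 10 × 0.128881 × 0.26337472 = 0.339440 (base)
P(M+2) = C(5,1) × 0.359^4 × 0.641^1 = 5 × 0.01661031 × 0.6410 = 0.053236
Relative intensity = 0.053236 / 0.339440 × 100 = 15.7

15.7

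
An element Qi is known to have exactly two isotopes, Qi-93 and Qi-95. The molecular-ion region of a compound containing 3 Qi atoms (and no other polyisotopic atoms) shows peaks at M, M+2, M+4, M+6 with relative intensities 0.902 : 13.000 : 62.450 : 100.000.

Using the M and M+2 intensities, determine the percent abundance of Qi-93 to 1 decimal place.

If p is the fraction of Qi that is Qi-93, then I(M+2)/I(M) = [C(3,1)·p^2·(1−p)] / p^3 = 3·(1−p)/p = 13.000/0.902 = 14.4124
(1−p)/p = 14.4124/3 = 4.8041  ⇒  p = 1/(1 + 4.8041) = 0.1723
Qi-93: 17.2%, Qi-95: 82.8%.

17.2%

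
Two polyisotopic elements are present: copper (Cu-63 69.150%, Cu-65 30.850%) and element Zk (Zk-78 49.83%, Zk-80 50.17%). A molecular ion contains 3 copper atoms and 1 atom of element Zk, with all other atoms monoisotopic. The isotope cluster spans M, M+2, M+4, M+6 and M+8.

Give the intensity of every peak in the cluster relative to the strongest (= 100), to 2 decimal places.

Copper pattern (n=3): 0.33065611 : 0.44254842 : 0.19743483 : 0.02936064
Element Zk pattern (n=1): 0.4983 : 0.5017
Convolve the two distributions (both contribute in 2-u steps):
  M: 0.33065611×0.4983 = 0.164766
  M+2: 0.33065611×0.5017 + 0.44254842×0.4983 = 0.386412
  M+4: 0.44254842×0.5017 + 0.19743483×0.4983 = 0.320408
  M+6: 0.19743483×0.5017 + 0.02936064×0.4983 = 0.113683
  M+8: 0.02936064×0.5017 = 0.014730
Scale to base peak (0.386412) = 100: 42.64 : 100.00 : 82.92 : 29.42 : 3.81

42.64 : 100.00 : 82.92 : 29.42 : 3.81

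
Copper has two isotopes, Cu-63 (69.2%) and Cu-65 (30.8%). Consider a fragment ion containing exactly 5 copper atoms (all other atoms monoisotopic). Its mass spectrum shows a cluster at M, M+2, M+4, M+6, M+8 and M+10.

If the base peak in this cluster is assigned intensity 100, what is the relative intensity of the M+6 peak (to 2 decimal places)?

Binomial terms of (0.692 + 0.308)^5: M 0.1587, M+2 0.3531, M+4 0.3144, M+6 0.1399, M+8 0.0311, M+10 0.0028 → M+2 is the base peak.
P(M+2) = C(5,1) × 0.692^4 × 0.308^1 = 5 × 0.22931073 × 0.3080 = 0.353139 (base)
P(M+6) = C(5,3) × 0.692^2 × 0.308^3 = 10 × 0.478864 × 0.02921811 = 0.139915
Relative intensity = 0.139915 / 0.353139 × 100 = 39.62

39.62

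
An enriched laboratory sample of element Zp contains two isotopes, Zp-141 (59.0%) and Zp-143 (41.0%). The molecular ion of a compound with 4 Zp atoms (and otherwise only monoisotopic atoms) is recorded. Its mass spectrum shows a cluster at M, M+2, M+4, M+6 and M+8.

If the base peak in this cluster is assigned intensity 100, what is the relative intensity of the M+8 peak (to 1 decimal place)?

Term probabilities: M 0.1212, M+2 0.3368, M+4 0.3511, M+6 0.1627, M+8 0.0283. Base peak = M+4.
P(M+4) = C(4,2) × 0.590^2 × 0.410^2 = 6 × 0.3481 × 0.1681 = 0.351094 (base)
P(M+8) = C(4,4) × 0.590^0 × 0.410^4 = 1 × 1.0000 × 0.02825761 = 0.028258
Relative intensity = 0.028258 / 0.351094 × 100 = 8.0

8.0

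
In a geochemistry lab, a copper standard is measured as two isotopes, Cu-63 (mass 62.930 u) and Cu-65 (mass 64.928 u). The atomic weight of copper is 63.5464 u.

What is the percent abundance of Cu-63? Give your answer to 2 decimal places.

69.15%

With x = fraction of Cu-63 (so Cu-65 is 1 − x):
62.930·x + 64.928·(1 − x) = 63.5464
(62.930 − 64.928)·x = 63.5464 − 64.928
x = -1.3816 / -1.998 = 0.69149 → 69.15% Cu-63, 30.85% Cu-65.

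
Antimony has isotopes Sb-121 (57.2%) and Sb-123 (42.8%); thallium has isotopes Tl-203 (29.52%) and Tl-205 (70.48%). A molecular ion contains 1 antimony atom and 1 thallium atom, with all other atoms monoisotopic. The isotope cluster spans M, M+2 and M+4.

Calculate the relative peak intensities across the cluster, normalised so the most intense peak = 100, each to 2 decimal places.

Antimony pattern (n=1): 0.5720 : 0.4280
Thallium pattern (n=1): 0.2952 : 0.7048
Convolve the two distributions (both contribute in 2-u steps):
  M: 0.5720×0.2952 = 0.168854
  M+2: 0.5720×0.7048 + 0.4280×0.2952 = 0.529491
  M+4: 0.4280×0.7048 = 0.301654
Scale to base peak (0.529491) = 100: 31.89 : 100.00 : 56.97

31.89 : 100.00 : 56.97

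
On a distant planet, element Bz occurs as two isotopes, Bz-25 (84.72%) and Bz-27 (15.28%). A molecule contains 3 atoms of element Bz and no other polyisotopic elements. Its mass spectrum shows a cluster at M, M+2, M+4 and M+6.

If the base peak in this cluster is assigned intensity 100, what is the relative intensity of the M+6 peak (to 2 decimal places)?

Binomial terms of (0.8472 + 0.1528)^3: M 0.6081, M+2 0.3290, M+4 0.0593, M+6 0.0036 → M is the base peak.
P(M) = C(3,0) × 0.8472^3 × 0.1528^0 = 1 × 0.60807597 × 1.0000 = 0.608076 (base)
P(M+6) = C(3,3) × 0.8472^0 × 0.1528^3 = 1 × 1.0000 × 0.00356755 = 0.003568
Relative intensity = 0.003568 / 0.608076 × 100 = 0.59

0.59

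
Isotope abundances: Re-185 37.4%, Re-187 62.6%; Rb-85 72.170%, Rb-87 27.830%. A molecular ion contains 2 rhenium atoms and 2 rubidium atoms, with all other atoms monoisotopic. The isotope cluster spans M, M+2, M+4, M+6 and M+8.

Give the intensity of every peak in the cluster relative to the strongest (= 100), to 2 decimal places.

18.08 : 74.45 : 100.00 : 48.06 : 7.53

Rhenium pattern (n=2): 0.139876 : 0.468248 : 0.391876
Rubidium pattern (n=2): 0.52085089 : 0.40169822 : 0.07745089
Convolve the two distributions (both contribute in 2-u steps):
  M: 0.139876×0.52085089 = 0.072855
  M+2: 0.139876×0.40169822 + 0.468248×0.52085089 = 0.300075
  M+4: 0.139876×0.07745089 + 0.468248×0.40169822 + 0.391876×0.52085089 = 0.403037
  M+6: 0.468248×0.07745089 + 0.391876×0.40169822 = 0.193682
  M+8: 0.391876×0.07745089 = 0.030351
Scale to base peak (0.403037) = 100: 18.08 : 74.45 : 100.00 : 48.06 : 7.53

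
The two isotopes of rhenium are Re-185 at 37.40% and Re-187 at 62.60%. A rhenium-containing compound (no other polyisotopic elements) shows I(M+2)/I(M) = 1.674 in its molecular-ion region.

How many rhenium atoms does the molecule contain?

1

With n Re atoms, P(M+2)/P(M) = C(n,1)·p^(n−1)q / p^n = n·q/p = n · 0.6260/0.3740.
n = 1.674 × 0.3740/0.6260 = 1.00 ≈ 1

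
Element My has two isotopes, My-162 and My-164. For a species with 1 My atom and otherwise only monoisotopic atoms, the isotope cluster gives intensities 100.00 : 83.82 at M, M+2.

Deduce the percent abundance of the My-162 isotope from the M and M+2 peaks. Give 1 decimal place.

54.4%

Let p = fractional abundance of My-162. I(M+2)/I(M) = [C(1,1)·p^0·(1−p)] / p^1 = 1·(1−p)/p = 83.82/100.00 = 0.8382
(1−p)/p = 0.8382/1 = 0.8382  ⇒  p = 1/(1 + 0.8382) = 0.5440
My-162: 54.4%, My-164: 45.6%.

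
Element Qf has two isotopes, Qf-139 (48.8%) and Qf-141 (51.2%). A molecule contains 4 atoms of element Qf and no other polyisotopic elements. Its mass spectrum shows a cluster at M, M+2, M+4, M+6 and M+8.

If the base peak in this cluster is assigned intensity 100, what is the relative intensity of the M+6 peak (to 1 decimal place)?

Binomial terms of (0.488 + 0.512)^4: M 0.0567, M+2 0.2380, M+4 0.3746, M+6 0.2620, M+8 0.0687 → M+4 is the base peak.
P(M+4) = C(4,2) × 0.488^2 × 0.512^2 = 6 × 0.238144 × 0.262144 = 0.374568 (base)
P(M+6) = C(4,3) × 0.488^1 × 0.512^3 = 4 × 0.4880 × 0.13421773 = 0.261993
Relative intensity = 0.261993 / 0.374568 × 100 = 69.9

69.9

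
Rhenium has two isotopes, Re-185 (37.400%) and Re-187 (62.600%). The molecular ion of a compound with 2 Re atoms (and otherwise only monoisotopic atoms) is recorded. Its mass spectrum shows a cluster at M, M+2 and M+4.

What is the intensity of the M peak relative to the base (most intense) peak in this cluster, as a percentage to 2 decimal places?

(0.37400 + 0.62600)^2 gives M 0.1399, M+2 0.4682, M+4 0.3919; the largest is M+2.
P(M+2) = C(2,1) × 0.37400^1 × 0.62600^1 = 2 × 0.3740 × 0.6260 = 0.468248 (base)
P(M) = C(2,0) × 0.37400^2 × 0.62600^0 = 1 × 0.139876 × 1.0000 = 0.139876
Relative intensity = 0.139876 / 0.468248 × 100 = 29.87

29.87%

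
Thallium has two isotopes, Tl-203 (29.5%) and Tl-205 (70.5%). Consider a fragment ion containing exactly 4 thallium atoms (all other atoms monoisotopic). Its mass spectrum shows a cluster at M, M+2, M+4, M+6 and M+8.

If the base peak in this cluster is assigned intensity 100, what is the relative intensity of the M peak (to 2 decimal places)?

Binomial terms of (0.295 + 0.705)^4: M 0.0076, M+2 0.0724, M+4 0.2595, M+6 0.4135, M+8 0.2470 → M+6 is the base peak.
P(M+6) = C(4,3) × 0.295^1 × 0.705^3 = 4 × 0.2950 × 0.35040263 = 0.413475 (base)
P(M) = C(4,0) × 0.295^4 × 0.705^0 = 1 × 0.00757335 × 1.0000 = 0.007573
Relative intensity = 0.007573 / 0.413475 × 100 = 1.83

1.83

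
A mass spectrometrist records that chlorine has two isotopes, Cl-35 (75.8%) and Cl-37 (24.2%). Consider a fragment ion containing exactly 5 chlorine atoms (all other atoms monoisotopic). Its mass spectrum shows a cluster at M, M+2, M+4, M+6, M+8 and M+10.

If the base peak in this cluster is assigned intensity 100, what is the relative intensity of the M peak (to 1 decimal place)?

62.6

(0.758 + 0.242)^5 gives M 0.2502, M+2 0.3994, M+4 0.2551, M+6 0.0814, M+8 0.0130, M+10 0.0008; the largest is M+2.
P(M+2) = C(5,1) × 0.758^4 × 0.242^1 = 5 × 0.33012379 × 0.2420 = 0.399450 (base)
P(M) = C(5,0) × 0.758^5 × 0.242^0 = 1 × 0.25023383 × 1.0000 = 0.250234
Relative intensity = 0.250234 / 0.399450 × 100 = 62.6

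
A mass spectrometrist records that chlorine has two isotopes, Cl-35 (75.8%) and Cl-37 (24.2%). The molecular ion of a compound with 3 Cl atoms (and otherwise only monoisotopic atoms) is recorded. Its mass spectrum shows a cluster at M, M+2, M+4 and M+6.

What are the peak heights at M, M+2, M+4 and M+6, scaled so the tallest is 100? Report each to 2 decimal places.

Each Cl atom is independently Cl-35 (p = 0.758) or Cl-37 (q = 0.242); the cluster is the binomial expansion (p + q)^3.
P(M) = 0.758^3 = 0.435520
P(M+2) = 3 × 0.758^2 × 0.242^1 = 0.417133
P(M+4) = 3 × 0.758^1 × 0.242^2 = 0.133175
P(M+6) = 0.242^3 = 0.014172
The M peak is largest (0.435520); scaling to 100 gives 100.00 : 95.78 : 30.58 : 3.25.

100.00 : 95.78 : 30.58 : 3.25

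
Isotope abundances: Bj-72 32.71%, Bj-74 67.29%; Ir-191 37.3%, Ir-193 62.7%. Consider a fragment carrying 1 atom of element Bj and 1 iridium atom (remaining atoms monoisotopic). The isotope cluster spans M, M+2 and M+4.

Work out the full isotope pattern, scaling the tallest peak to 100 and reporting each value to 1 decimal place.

26.8 : 100.0 : 92.5

Element Bj pattern (n=1): 0.3271 : 0.6729
Iridium pattern (n=1): 0.3730 : 0.6270
Convolve the two distributions (both contribute in 2-u steps):
  M: 0.3271×0.3730 = 0.122008
  M+2: 0.3271×0.6270 + 0.6729×0.3730 = 0.456083
  M+4: 0.6729×0.6270 = 0.421908
Scale to base peak (0.456083) = 100: 26.8 : 100.0 : 92.5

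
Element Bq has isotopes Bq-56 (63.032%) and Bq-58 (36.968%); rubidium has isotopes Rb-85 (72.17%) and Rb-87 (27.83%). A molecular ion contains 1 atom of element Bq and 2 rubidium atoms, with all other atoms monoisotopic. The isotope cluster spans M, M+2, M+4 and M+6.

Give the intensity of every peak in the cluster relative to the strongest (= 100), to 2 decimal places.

73.65 : 100.00 : 44.27 : 6.42

Element Bq pattern (n=1): 0.63032 : 0.36968
Rubidium pattern (n=2): 0.52085089 : 0.40169822 : 0.07745089
Convolve the two distributions (both contribute in 2-u steps):
  M: 0.63032×0.52085089 = 0.328303
  M+2: 0.63032×0.40169822 + 0.36968×0.52085089 = 0.445747
  M+4: 0.63032×0.07745089 + 0.36968×0.40169822 = 0.197319
  M+6: 0.36968×0.07745089 = 0.028632
Scale to base peak (0.445747) = 100: 73.65 : 100.00 : 44.27 : 6.42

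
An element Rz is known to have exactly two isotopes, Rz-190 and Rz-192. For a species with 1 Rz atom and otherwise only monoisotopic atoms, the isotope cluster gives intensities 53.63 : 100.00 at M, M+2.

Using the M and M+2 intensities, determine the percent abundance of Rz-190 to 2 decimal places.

34.91%

Write p for the Rz-190 fraction. I(M+2)/I(M) = [C(1,1)·p^0·(1−p)] / p^1 = 1·(1−p)/p = 100.00/53.63 = 1.8646
(1−p)/p = 1.8646/1 = 1.8646  ⇒  p = 1/(1 + 1.8646) = 0.3491
Rz-190: 34.91%, Rz-192: 65.09%.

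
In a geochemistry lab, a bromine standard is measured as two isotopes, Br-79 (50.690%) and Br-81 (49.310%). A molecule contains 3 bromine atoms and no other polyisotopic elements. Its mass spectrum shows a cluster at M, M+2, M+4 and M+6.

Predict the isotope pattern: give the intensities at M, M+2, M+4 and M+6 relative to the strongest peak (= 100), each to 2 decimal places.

Expanding (0.50690 + 0.49310)^3:
P(M) = 0.50690^3 = 0.130247
P(M+2) = 3 × 0.50690^2 × 0.49310^1 = 0.380103
P(M+4) = 3 × 0.50690^1 × 0.49310^2 = 0.369755
P(M+6) = 0.49310^3 = 0.119896
The M+2 peak is largest (0.380103); scaling to 100 gives 34.27 : 100.00 : 97.28 : 31.54.

34.27 : 100.00 : 97.28 : 31.54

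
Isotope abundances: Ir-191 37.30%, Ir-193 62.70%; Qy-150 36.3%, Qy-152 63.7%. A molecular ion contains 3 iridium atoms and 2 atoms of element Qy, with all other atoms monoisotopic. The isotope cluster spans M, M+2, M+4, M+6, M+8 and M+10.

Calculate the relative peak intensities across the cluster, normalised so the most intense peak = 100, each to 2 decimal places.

Iridium pattern (n=3): 0.05189512 : 0.26170165 : 0.43991135 : 0.24649188
Element Qy pattern (n=2): 0.131769 : 0.462462 : 0.405769
Convolve the two distributions (both contribute in 2-u steps):
  M: 0.05189512×0.131769 = 0.006838
  M+2: 0.05189512×0.462462 + 0.26170165×0.131769 = 0.058484
  M+4: 0.05189512×0.405769 + 0.26170165×0.462462 + 0.43991135×0.131769 = 0.200051
  M+6: 0.26170165×0.405769 + 0.43991135×0.462462 + 0.24649188×0.131769 = 0.342113
  M+8: 0.43991135×0.405769 + 0.24649188×0.462462 = 0.292496
  M+10: 0.24649188×0.405769 = 0.100019
Scale to base peak (0.342113) = 100: 2.00 : 17.09 : 58.48 : 100.00 : 85.50 : 29.24

2.00 : 17.09 : 58.48 : 100.00 : 85.50 : 29.24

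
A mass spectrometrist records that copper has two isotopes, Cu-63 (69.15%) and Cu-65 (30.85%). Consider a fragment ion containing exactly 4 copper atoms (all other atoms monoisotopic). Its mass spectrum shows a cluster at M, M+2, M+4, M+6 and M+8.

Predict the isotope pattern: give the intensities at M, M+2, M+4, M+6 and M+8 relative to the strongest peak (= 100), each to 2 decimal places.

56.04 : 100.00 : 66.92 : 19.90 : 2.22

Each Cu atom is independently Cu-63 (p = 0.6915) or Cu-65 (q = 0.3085); the cluster is the binomial expansion (p + q)^4.
P(M) = 0.6915^4 = 0.228649
P(M+2) = 4 × 0.6915^3 × 0.3085^1 = 0.408030
P(M+4) = 6 × 0.6915^2 × 0.3085^2 = 0.273052
P(M+6) = 4 × 0.6915^1 × 0.3085^3 = 0.081212
P(M+8) = 0.3085^4 = 0.009058
The M+2 peak is largest (0.408030); scaling to 100 gives 56.04 : 100.00 : 66.92 : 19.90 : 2.22.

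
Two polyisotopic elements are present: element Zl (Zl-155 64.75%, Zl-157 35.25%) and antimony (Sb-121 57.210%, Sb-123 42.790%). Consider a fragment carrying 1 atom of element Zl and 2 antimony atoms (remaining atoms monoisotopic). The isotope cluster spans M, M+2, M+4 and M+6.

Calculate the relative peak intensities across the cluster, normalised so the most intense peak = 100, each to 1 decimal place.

49.0 : 100.0 : 67.3 : 14.9

Element Zl pattern (n=1): 0.6475 : 0.3525
Antimony pattern (n=2): 0.32729841 : 0.48960318 : 0.18309841
Convolve the two distributions (both contribute in 2-u steps):
  M: 0.6475×0.32729841 = 0.211926
  M+2: 0.6475×0.48960318 + 0.3525×0.32729841 = 0.432391
  M+4: 0.6475×0.18309841 + 0.3525×0.48960318 = 0.291141
  M+6: 0.3525×0.18309841 = 0.064542
Scale to base peak (0.432391) = 100: 49.0 : 100.0 : 67.3 : 14.9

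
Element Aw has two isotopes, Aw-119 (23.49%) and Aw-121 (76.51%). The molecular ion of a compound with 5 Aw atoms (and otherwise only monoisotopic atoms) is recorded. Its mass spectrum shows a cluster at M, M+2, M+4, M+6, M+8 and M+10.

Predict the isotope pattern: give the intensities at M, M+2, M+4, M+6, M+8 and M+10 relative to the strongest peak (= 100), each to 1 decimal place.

0.2 : 2.9 : 18.9 : 61.4 : 100.0 : 65.1

Expanding (0.2349 + 0.7651)^5:
P(M) = 0.2349^5 = 0.000715
P(M+2) = 5 × 0.2349^4 × 0.7651^1 = 0.011647
P(M+4) = 10 × 0.2349^3 × 0.7651^2 = 0.075873
P(M+6) = 10 × 0.2349^2 × 0.7651^3 = 0.247127
P(M+8) = 5 × 0.2349^1 × 0.7651^4 = 0.402463
P(M+10) = 0.7651^5 = 0.262175
The M+8 peak is largest (0.402463); scaling to 100 gives 0.2 : 2.9 : 18.9 : 61.4 : 100.0 : 65.1.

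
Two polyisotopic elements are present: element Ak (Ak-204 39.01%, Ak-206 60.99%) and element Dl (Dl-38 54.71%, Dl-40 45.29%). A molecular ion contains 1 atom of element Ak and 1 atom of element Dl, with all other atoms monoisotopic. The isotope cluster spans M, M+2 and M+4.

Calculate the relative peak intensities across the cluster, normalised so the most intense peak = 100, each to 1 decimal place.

41.8 : 100.0 : 54.1

Element Ak pattern (n=1): 0.3901 : 0.6099
Element Dl pattern (n=1): 0.5471 : 0.4529
Convolve the two distributions (both contribute in 2-u steps):
  M: 0.3901×0.5471 = 0.213424
  M+2: 0.3901×0.4529 + 0.6099×0.5471 = 0.510353
  M+4: 0.6099×0.4529 = 0.276224
Scale to base peak (0.510353) = 100: 41.8 : 100.0 : 54.1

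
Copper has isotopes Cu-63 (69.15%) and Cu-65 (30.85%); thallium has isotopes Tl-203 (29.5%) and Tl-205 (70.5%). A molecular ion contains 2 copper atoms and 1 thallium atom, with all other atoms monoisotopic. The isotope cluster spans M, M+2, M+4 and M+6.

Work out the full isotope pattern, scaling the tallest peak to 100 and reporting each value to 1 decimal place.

Copper pattern (n=2): 0.47817225 : 0.4266555 : 0.09517225
Thallium pattern (n=1): 0.2950 : 0.7050
Convolve the two distributions (both contribute in 2-u steps):
  M: 0.47817225×0.2950 = 0.141061
  M+2: 0.47817225×0.7050 + 0.4266555×0.2950 = 0.462975
  M+4: 0.4266555×0.7050 + 0.09517225×0.2950 = 0.328868
  M+6: 0.09517225×0.7050 = 0.067096
Scale to base peak (0.462975) = 100: 30.5 : 100.0 : 71.0 : 14.5

30.5 : 100.0 : 71.0 : 14.5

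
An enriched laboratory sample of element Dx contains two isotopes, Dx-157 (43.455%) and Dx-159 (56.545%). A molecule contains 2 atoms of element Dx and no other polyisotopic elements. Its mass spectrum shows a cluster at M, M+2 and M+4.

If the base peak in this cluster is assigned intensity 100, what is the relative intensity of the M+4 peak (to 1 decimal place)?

65.1

Binomial terms of (0.43455 + 0.56545)^2: M 0.1888, M+2 0.4914, M+4 0.3197 → M+2 is the base peak.
P(M+2) = C(2,1) × 0.43455^1 × 0.56545^1 = 2 × 0.43455 × 0.56545 = 0.491433 (base)
P(M+4) = C(2,2) × 0.43455^0 × 0.56545^2 = 1 × 1.0000 × 0.3197337 = 0.319734
Relative intensity = 0.319734 / 0.491433 × 100 = 65.1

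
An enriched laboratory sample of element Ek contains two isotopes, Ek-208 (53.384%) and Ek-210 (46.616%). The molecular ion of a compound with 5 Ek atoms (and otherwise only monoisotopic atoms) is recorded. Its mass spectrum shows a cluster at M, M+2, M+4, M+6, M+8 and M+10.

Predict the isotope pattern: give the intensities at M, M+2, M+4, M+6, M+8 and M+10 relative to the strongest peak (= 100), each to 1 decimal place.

13.1 : 57.3 : 100.0 : 87.3 : 38.1 : 6.7

Expanding (0.53384 + 0.46616)^5:
P(M) = 0.53384^5 = 0.043357
P(M+2) = 5 × 0.53384^4 × 0.46616^1 = 0.189299
P(M+4) = 10 × 0.53384^3 × 0.46616^2 = 0.330600
P(M+6) = 10 × 0.53384^2 × 0.46616^3 = 0.288687
P(M+8) = 5 × 0.53384^1 × 0.46616^4 = 0.126044
P(M+10) = 0.46616^5 = 0.022013
The M+4 peak is largest (0.330600); scaling to 100 gives 13.1 : 57.3 : 100.0 : 87.3 : 38.1 : 6.7.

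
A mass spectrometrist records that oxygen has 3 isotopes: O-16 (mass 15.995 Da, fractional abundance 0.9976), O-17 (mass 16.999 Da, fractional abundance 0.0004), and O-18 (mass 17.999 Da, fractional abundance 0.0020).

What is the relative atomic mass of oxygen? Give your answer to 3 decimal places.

15.999 Da

The abundance-weighted mean is 0.9976 × 15.995 + 0.0004 × 16.999 + 0.0020 × 17.999
= 15.9566 + 0.0068 + 0.0360 = 15.9994 Da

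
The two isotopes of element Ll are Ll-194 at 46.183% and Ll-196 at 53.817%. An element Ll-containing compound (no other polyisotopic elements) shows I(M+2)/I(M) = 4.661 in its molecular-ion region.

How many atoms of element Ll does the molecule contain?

4

For n independent Ll atoms, I(M+2)/I(M) = n · (abundance Ll-196) / (abundance Ll-194) = n · 0.53817/0.46183.
n = 4.661 × 0.46183/0.53817 = 4.00 ≈ 4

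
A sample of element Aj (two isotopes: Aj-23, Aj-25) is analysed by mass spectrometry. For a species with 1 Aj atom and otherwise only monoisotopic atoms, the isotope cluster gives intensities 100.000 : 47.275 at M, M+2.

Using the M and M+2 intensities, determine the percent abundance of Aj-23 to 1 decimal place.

Write p for the Aj-23 fraction. I(M+2)/I(M) = [C(1,1)·p^0·(1−p)] / p^1 = 1·(1−p)/p = 47.275/100.000 = 0.4728
(1−p)/p = 0.4728/1 = 0.4728  ⇒  p = 1/(1 + 0.4728) = 0.6790
Aj-23: 67.9%, Aj-25: 32.1%.

67.9%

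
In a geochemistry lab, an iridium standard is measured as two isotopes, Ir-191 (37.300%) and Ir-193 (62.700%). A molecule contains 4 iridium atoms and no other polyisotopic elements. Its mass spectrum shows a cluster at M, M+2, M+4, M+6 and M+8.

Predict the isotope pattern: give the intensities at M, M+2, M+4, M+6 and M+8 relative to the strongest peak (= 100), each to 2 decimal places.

5.26 : 35.39 : 89.23 : 100.00 : 42.02

Each Ir atom is independently Ir-191 (p = 0.37300) or Ir-193 (q = 0.62700); the cluster is the binomial expansion (p + q)^4.
P(M) = 0.37300^4 = 0.019357
P(M+2) = 4 × 0.37300^3 × 0.62700^1 = 0.130153
P(M+4) = 6 × 0.37300^2 × 0.62700^2 = 0.328174
P(M+6) = 4 × 0.37300^1 × 0.62700^3 = 0.367766
P(M+8) = 0.62700^4 = 0.154550
The M+6 peak is largest (0.367766); scaling to 100 gives 5.26 : 35.39 : 89.23 : 100.00 : 42.02.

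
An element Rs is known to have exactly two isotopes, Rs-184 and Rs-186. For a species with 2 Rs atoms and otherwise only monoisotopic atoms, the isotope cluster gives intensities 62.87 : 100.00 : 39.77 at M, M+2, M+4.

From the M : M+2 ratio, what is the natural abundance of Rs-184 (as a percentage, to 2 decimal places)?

Let p = fractional abundance of Rs-184. I(M+2)/I(M) = [C(2,1)·p^1·(1−p)] / p^2 = 2·(1−p)/p = 100.00/62.87 = 1.5906
(1−p)/p = 1.5906/2 = 0.7953  ⇒  p = 1/(1 + 0.7953) = 0.5570
Rs-184: 55.70%, Rs-186: 44.30%.

55.70%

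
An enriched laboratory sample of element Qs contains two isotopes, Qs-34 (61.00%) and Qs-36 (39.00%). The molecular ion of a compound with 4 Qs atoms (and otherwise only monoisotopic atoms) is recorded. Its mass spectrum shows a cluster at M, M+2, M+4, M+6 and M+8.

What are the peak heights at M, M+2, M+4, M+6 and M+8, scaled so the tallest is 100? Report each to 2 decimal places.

39.10 : 100.00 : 95.90 : 40.88 : 6.53

Expanding (0.6100 + 0.3900)^4:
P(M) = 0.6100^4 = 0.138458
P(M+2) = 4 × 0.6100^3 × 0.3900^1 = 0.354090
P(M+4) = 6 × 0.6100^2 × 0.3900^2 = 0.339578
P(M+6) = 4 × 0.6100^1 × 0.3900^3 = 0.144738
P(M+8) = 0.3900^4 = 0.023134
The M+2 peak is largest (0.354090); scaling to 100 gives 39.10 : 100.00 : 95.90 : 40.88 : 6.53.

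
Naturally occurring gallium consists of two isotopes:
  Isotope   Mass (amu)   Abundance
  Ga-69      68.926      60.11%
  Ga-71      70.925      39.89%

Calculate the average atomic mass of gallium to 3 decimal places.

The abundance-weighted mean is 0.6011 × 68.926 + 0.3989 × 70.925
= 41.4314 + 28.2920 = 69.7234 amu

69.723 amu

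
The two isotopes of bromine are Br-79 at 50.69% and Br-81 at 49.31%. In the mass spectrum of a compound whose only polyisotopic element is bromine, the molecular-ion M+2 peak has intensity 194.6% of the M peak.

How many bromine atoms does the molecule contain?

2

With n Br atoms, P(M+2)/P(M) = C(n,1)·p^(n−1)q / p^n = n·q/p = n · 0.4931/0.5069.
n = 1.946 × 0.5069/0.4931 = 2.00 ≈ 2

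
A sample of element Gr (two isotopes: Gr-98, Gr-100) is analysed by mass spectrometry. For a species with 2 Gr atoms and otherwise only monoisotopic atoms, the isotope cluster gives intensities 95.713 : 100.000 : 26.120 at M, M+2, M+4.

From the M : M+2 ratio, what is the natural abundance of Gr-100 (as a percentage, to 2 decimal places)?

Let p = fractional abundance of Gr-98. I(M+2)/I(M) = [C(2,1)·p^1·(1−p)] / p^2 = 2·(1−p)/p = 100.000/95.713 = 1.0448
(1−p)/p = 1.0448/2 = 0.5224  ⇒  p = 1/(1 + 0.5224) = 0.6569
Gr-98: 65.69%, Gr-100: 34.31%.

34.31%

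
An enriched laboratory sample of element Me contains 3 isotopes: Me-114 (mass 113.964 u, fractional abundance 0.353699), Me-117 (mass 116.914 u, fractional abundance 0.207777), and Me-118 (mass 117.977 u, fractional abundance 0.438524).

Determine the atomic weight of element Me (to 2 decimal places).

Average mass = Σ (abundance × isotope mass) = 0.353699 × 113.964 + 0.207777 × 116.914 + 0.438524 × 117.977
= 40.3090 + 24.2920 + 51.7357 = 116.3367 u

116.34 u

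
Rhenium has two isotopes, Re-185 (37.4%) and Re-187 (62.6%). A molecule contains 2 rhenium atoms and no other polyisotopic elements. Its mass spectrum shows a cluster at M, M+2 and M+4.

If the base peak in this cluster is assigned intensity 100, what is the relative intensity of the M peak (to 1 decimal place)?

29.9

Binomial terms of (0.374 + 0.626)^2: M 0.1399, M+2 0.4682, M+4 0.3919 → M+2 is the base peak.
P(M+2) = C(2,1) × 0.374^1 × 0.626^1 = 2 × 0.3740 × 0.6260 = 0.468248 (base)
P(M) = C(2,0) × 0.374^2 × 0.626^0 = 1 × 0.139876 × 1.0000 = 0.139876
Relative intensity = 0.139876 / 0.468248 × 100 = 29.9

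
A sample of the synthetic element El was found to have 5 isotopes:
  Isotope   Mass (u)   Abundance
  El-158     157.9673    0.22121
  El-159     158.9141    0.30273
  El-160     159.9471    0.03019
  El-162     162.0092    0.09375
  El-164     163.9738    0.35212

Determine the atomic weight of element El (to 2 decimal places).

160.81 u

The abundance-weighted mean is 0.22121 × 157.9673 + 0.30273 × 158.9141 + 0.03019 × 159.9471 + 0.09375 × 162.0092 + 0.35212 × 163.9738
= 34.94395 + 48.10807 + 4.82880 + 15.18836 + 57.73845 = 160.80763 u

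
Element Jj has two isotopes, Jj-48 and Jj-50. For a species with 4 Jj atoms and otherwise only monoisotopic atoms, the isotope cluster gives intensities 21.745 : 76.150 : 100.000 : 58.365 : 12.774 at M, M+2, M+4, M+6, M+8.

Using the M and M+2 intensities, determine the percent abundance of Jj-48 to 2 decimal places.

53.32%

If p is the fraction of Jj that is Jj-48, then I(M+2)/I(M) = [C(4,1)·p^3·(1−p)] / p^4 = 4·(1−p)/p = 76.150/21.745 = 3.5020
(1−p)/p = 3.5020/4 = 0.8755  ⇒  p = 1/(1 + 0.8755) = 0.5332
Jj-48: 53.32%, Jj-50: 46.68%.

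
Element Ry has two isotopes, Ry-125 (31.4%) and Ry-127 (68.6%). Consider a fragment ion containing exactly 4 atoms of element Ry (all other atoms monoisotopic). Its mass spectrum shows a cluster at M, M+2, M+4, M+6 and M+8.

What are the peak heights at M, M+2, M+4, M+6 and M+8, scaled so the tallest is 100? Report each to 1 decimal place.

2.4 : 21.0 : 68.7 : 100.0 : 54.6

The 4 Ry atoms are independent, so intensities follow the terms of (0.314 + 0.686)^4.
P(M) = 0.314^4 = 0.009721
P(M+2) = 4 × 0.314^3 × 0.686^1 = 0.084952
P(M+4) = 6 × 0.314^2 × 0.686^2 = 0.278393
P(M+6) = 4 × 0.314^1 × 0.686^3 = 0.405473
P(M+8) = 0.686^4 = 0.221461
The M+6 peak is largest (0.405473); scaling to 100 gives 2.4 : 21.0 : 68.7 : 100.0 : 54.6.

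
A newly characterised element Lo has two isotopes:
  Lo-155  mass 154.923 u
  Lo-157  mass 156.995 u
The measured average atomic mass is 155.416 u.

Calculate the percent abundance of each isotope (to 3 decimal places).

Lo-155: 76.207%, Lo-157: 23.793%

Let x be the fractional abundance of Lo-155; then Lo-157 has abundance 1 − x.
154.923·x + 156.995·(1 − x) = 155.416
(154.923 − 156.995)·x = 155.416 − 156.995
x = -1.579 / -2.072 = 0.76207 → 76.207% Lo-155, 23.793% Lo-157.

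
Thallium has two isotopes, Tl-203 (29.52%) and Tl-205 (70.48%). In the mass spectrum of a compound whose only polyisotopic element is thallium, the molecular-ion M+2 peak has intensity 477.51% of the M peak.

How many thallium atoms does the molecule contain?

2

For n independent Tl atoms, I(M+2)/I(M) = n · (abundance Tl-205) / (abundance Tl-203) = n · 0.7048/0.2952.
n = 4.7751 × 0.2952/0.7048 = 2.00 ≈ 2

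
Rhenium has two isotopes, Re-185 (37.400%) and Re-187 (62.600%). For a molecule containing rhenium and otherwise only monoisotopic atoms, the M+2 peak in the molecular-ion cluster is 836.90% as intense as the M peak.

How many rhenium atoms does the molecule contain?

5

With n Re atoms, P(M+2)/P(M) = C(n,1)·p^(n−1)q / p^n = n·q/p = n · 0.62600/0.37400.
n = 8.3690 × 0.37400/0.62600 = 5.00 ≈ 5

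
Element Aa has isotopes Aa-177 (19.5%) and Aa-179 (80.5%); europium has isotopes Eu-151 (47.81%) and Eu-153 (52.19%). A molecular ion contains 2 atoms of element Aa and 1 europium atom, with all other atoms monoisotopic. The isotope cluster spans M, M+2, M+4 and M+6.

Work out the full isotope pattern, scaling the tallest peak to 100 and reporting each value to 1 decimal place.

3.8 : 35.9 : 100.0 : 71.4

Element Aa pattern (n=2): 0.038025 : 0.31395 : 0.648025
Europium pattern (n=1): 0.4781 : 0.5219
Convolve the two distributions (both contribute in 2-u steps):
  M: 0.038025×0.4781 = 0.018180
  M+2: 0.038025×0.5219 + 0.31395×0.4781 = 0.169945
  M+4: 0.31395×0.5219 + 0.648025×0.4781 = 0.473671
  M+6: 0.648025×0.5219 = 0.338204
Scale to base peak (0.473671) = 100: 3.8 : 35.9 : 100.0 : 71.4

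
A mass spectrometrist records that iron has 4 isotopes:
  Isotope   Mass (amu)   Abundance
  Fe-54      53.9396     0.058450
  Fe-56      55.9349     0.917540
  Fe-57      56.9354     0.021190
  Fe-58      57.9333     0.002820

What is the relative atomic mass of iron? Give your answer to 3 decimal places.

The abundance-weighted mean is 0.058450 × 53.9396 + 0.917540 × 55.9349 + 0.021190 × 56.9354 + 0.002820 × 57.9333
= 3.15277 + 51.32251 + 1.20646 + 0.16337 = 55.84511 amu

55.845 amu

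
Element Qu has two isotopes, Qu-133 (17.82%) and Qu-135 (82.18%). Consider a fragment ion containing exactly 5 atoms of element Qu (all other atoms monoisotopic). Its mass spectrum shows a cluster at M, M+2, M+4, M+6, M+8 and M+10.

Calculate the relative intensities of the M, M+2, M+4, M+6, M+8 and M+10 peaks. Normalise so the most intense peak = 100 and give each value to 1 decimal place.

Expanding (0.1782 + 0.8218)^5:
P(M) = 0.1782^5 = 0.000180
P(M+2) = 5 × 0.1782^4 × 0.8218^1 = 0.004143
P(M+4) = 10 × 0.1782^3 × 0.8218^2 = 0.038217
P(M+6) = 10 × 0.1782^2 × 0.8218^3 = 0.176244
P(M+8) = 5 × 0.1782^1 × 0.8218^4 = 0.406389
P(M+10) = 0.8218^5 = 0.374827
The M+8 peak is largest (0.406389); scaling to 100 gives 0.0 : 1.0 : 9.4 : 43.4 : 100.0 : 92.2.

0.0 : 1.0 : 9.4 : 43.4 : 100.0 : 92.2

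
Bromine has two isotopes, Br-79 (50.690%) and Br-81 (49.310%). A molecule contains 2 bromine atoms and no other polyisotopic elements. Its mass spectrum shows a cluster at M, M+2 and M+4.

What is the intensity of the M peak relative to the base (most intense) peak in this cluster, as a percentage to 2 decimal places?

51.40%

(0.50690 + 0.49310)^2 gives M 0.2569, M+2 0.4999, M+4 0.2431; the largest is M+2.
P(M+2) = C(2,1) × 0.50690^1 × 0.49310^1 = 2 × 0.5069 × 0.4931 = 0.499905 (base)
P(M) = C(2,0) × 0.50690^2 × 0.49310^0 = 1 × 0.25694761 × 1.0000 = 0.256948
Relative intensity = 0.256948 / 0.499905 × 100 = 51.40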